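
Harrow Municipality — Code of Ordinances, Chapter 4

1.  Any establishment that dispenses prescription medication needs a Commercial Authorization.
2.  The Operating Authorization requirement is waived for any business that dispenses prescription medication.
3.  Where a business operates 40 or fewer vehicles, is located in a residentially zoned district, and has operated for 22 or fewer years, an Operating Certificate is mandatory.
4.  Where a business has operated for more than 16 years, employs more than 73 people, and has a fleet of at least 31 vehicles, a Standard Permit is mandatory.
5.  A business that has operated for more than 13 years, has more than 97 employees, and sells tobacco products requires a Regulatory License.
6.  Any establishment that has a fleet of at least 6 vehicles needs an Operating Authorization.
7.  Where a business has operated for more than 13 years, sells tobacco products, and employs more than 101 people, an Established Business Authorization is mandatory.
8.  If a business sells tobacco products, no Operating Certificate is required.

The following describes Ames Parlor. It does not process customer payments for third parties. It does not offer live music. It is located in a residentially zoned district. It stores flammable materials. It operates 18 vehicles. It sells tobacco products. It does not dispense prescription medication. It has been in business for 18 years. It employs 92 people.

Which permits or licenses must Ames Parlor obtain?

1. does not dispense prescription medication → Commercial Authorization not required.
2. does not dispense prescription medication → Operating Authorization exemption does not apply.
3. vehicles 18 ≤ 40; is located in a residentially zoned district; years in business 18 ≤ 22 → Operating Certificate required.
4. years in business 18 > 16; employees 92 > 73; vehicles 18 < 31 → Standard Permit not required.
5. years in business 18 > 13; employees 92 ≤ 97; sells tobacco products → Regulatory License not required.
6. vehicles 18 ≥ 6 → Operating Authorization required.
7. years in business 18 > 13; sells tobacco products; employees 92 ≤ 101 → Established Business Authorization not required.
8. sells tobacco products → exempt from Operating Certificate.

Operating Authorization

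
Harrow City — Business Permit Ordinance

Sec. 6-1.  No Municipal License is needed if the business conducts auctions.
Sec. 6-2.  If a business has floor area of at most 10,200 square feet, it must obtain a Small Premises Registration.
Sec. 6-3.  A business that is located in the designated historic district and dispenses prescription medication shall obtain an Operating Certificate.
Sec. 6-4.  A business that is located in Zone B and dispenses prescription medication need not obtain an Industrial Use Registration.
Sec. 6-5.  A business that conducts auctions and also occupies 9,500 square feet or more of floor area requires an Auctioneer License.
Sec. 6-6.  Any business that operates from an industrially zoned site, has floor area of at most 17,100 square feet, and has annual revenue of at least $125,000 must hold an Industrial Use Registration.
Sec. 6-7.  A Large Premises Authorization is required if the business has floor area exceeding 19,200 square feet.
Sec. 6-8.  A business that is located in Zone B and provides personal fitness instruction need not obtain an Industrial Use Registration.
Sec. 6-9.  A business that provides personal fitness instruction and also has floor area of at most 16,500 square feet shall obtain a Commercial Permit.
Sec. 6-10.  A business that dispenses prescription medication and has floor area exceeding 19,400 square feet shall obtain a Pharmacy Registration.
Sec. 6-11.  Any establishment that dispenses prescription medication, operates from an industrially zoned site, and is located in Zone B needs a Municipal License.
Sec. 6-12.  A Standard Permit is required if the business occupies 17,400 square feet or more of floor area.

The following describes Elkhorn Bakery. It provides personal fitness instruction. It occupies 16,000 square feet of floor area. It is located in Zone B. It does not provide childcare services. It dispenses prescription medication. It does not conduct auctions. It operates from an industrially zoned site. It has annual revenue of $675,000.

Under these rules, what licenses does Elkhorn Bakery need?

Commercial Permit, Municipal License

Sec. 6-1. does not conduct auctions → Municipal License exemption does not apply.
Sec. 6-2. floor area 16,000 square feet > 10,200 square feet → Small Premises Registration not required.
Sec. 6-3. is located in Zone B (not: is located in the designated historic district); dispenses prescription medication → Operating Certificate not required.
Sec. 6-4. is located in Zone B; dispenses prescription medication → exempt from Industrial Use Registration.
Sec. 6-5. does not conduct auctions; floor area 16,000 square feet ≥ 9,500 square feet → Auctioneer License not required.
Sec. 6-6. operates from an industrially zoned site; floor area 16,000 square feet ≤ 17,100 square feet; revenue $675,000 ≥ $125,000 → Industrial Use Registration required.
Sec. 6-7. floor area 16,000 square feet ≤ 19,200 square feet → Large Premises Authorization not required.
Sec. 6-8. is located in Zone B; provides personal fitness instruction → exempt from Industrial Use Registration.
Sec. 6-9. provides personal fitness instruction; floor area 16,000 square feet ≤ 16,500 square feet → Commercial Permit required.
Sec. 6-10. dispenses prescription medication; floor area 16,000 square feet ≤ 19,400 square feet → Pharmacy Registration not required.
Sec. 6-11. dispenses prescription medication; operates from an industrially zoned site; is located in Zone B → Municipal License required.
Sec. 6-12. floor area 16,000 square feet < 17,400 square feet → Standard Permit not required.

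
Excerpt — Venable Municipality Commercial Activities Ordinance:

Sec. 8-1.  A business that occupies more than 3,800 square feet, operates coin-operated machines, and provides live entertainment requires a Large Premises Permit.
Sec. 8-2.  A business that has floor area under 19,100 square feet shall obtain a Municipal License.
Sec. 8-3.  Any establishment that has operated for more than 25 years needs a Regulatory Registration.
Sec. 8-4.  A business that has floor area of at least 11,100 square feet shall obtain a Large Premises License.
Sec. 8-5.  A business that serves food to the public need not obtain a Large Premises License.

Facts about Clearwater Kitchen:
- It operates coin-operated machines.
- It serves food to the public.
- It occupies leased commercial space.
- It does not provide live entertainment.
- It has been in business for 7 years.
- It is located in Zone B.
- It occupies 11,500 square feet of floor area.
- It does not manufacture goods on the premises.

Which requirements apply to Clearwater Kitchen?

Municipal License

Sec. 8-1. floor area 11,500 square feet > 3,800 square feet; operates coin-operated machines; does not provide live entertainment → Large Premises Permit not required.
Sec. 8-2. floor area 11,500 square feet < 19,100 square feet → Municipal License required.
Sec. 8-3. years in business 7 ≤ 25 → Regulatory Registration not required.
Sec. 8-4. floor area 11,500 square feet ≥ 11,100 square feet → Large Premises License required.
Sec. 8-5. serves food to the public → exempt from Large Premises License.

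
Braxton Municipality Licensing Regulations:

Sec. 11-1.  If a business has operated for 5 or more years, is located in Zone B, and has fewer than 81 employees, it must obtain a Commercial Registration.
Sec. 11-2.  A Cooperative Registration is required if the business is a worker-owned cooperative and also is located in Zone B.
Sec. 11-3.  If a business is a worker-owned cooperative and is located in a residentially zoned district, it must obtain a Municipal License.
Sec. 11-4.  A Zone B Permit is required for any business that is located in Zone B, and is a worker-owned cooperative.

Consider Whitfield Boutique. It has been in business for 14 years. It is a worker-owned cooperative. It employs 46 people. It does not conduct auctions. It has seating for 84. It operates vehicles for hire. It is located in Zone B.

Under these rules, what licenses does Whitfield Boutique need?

Commercial Registration, Cooperative Registration, Zone B Permit

Sec. 11-1. years in business 14 ≥ 5; is located in Zone B; employees 46 < 81 → Commercial Registration required.
Sec. 11-2. is a worker-owned cooperative; is located in Zone B → Cooperative Registration required.
Sec. 11-3. is a worker-owned cooperative; is located in Zone B (not: is located in a residentially zoned district) → Municipal License not required.
Sec. 11-4. is located in Zone B; is a worker-owned cooperative → Zone B Permit required.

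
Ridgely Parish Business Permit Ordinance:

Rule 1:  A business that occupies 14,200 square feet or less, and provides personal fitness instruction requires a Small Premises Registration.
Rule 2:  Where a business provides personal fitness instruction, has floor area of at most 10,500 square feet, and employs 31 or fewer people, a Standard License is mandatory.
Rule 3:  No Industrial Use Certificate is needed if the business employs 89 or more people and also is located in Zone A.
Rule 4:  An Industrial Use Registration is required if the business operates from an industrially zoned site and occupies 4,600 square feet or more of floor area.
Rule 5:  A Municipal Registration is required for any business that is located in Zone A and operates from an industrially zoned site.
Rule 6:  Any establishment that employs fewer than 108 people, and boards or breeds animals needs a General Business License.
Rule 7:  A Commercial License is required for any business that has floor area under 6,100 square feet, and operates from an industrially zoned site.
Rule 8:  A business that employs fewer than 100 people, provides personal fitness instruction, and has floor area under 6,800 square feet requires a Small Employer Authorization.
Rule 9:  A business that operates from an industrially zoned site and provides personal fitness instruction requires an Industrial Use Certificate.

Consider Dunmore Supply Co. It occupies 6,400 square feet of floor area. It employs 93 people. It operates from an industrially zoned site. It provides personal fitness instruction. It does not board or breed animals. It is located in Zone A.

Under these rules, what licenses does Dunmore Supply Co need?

Rule 1: floor area 6,400 square feet ≤ 14,200 square feet; provides personal fitness instruction → Small Premises Registration required.
Rule 2: provides personal fitness instruction; floor area 6,400 square feet ≤ 10,500 square feet; employees 93 > 31 → Standard License not required.
Rule 3: employees 93 ≥ 89; is located in Zone A → exempt from Industrial Use Certificate.
Rule 4: operates from an industrially zoned site; floor area 6,400 square feet ≥ 4,600 square feet → Industrial Use Registration required.
Rule 5: is located in Zone A; operates from an industrially zoned site → Municipal Registration required.
Rule 6: employees 93 < 108; does not board or breed animals → General Business License not required.
Rule 7: floor area 6,400 square feet ≥ 6,100 square feet; operates from an industrially zoned site → Commercial License not required.
Rule 8: employees 93 < 100; provides personal fitness instruction; floor area 6,400 square feet < 6,800 square feet → Small Employer Authorization required.
Rule 9: operates from an industrially zoned site; provides personal fitness instruction → Industrial Use Certificate required.

Industrial Use Registration, Municipal Registration, Small Employer Authorization, Small Premises Registration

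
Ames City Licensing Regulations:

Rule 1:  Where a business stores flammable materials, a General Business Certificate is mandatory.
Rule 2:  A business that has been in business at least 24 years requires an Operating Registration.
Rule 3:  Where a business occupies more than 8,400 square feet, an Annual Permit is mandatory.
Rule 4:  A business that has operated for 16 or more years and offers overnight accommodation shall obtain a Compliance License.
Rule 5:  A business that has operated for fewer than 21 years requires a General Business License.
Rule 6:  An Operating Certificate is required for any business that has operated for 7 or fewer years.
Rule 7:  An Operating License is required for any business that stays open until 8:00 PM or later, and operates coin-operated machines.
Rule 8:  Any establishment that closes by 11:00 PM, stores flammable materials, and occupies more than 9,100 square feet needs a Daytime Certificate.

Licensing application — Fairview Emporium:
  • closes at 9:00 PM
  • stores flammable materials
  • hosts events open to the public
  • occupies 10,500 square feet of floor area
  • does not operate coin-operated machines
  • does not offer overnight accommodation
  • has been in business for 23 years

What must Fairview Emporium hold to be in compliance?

Annual Permit, Daytime Certificate, General Business Certificate

Rule 1: stores flammable materials → General Business Certificate required.
Rule 2: years in business 23 < 24 → Operating Registration not required.
Rule 3: floor area 10,500 square feet > 8,400 square feet → Annual Permit required.
Rule 4: years in business 23 ≥ 16; does not offer overnight accommodation → Compliance License not required.
Rule 5: years in business 23 ≥ 21 → General Business License not required.
Rule 6: years in business 23 > 7 → Operating Certificate not required.
Rule 7: closes 9:00 PM, after 8:00 PM; does not operate coin-operated machines → Operating License not required.
Rule 8: closes 9:00 PM, at/before 11:00 PM; stores flammable materials; floor area 10,500 square feet > 9,100 square feet → Daytime Certificate required.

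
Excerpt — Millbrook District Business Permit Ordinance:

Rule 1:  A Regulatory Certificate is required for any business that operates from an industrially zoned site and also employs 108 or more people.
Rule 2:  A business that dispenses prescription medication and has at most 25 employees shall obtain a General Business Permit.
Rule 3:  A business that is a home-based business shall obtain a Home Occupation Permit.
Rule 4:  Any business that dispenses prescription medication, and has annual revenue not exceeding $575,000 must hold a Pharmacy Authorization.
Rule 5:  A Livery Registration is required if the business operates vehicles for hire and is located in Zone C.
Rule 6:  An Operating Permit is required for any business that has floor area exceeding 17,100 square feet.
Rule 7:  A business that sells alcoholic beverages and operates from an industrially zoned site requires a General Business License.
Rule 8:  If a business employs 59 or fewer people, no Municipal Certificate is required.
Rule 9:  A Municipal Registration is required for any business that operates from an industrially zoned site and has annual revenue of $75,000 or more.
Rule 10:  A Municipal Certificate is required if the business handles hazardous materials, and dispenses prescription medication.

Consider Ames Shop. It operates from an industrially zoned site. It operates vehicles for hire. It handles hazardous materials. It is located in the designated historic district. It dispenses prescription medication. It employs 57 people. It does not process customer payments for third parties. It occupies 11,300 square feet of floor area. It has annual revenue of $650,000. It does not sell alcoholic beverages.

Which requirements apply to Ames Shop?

Rule 1: operates from an industrially zoned site; employees 57 < 108 → Regulatory Certificate not required.
Rule 2: dispenses prescription medication; employees 57 > 25 → General Business Permit not required.
Rule 3: operates from an industrially zoned site (not: is a home-based business) → Home Occupation Permit not required.
Rule 4: dispenses prescription medication; revenue $650,000 > $575,000 → Pharmacy Authorization not required.
Rule 5: operates vehicles for hire; is located in the designated historic district (not: is located in Zone C) → Livery Registration not required.
Rule 6: floor area 11,300 square feet ≤ 17,100 square feet → Operating Permit not required.
Rule 7: does not sell alcoholic beverages; operates from an industrially zoned site → General Business License not required.
Rule 8: employees 57 ≤ 59 → exempt from Municipal Certificate.
Rule 9: operates from an industrially zoned site; revenue $650,000 ≥ $75,000 → Municipal Registration required.
Rule 10: handles hazardous materials; dispenses prescription medication → Municipal Certificate required.

Municipal Registration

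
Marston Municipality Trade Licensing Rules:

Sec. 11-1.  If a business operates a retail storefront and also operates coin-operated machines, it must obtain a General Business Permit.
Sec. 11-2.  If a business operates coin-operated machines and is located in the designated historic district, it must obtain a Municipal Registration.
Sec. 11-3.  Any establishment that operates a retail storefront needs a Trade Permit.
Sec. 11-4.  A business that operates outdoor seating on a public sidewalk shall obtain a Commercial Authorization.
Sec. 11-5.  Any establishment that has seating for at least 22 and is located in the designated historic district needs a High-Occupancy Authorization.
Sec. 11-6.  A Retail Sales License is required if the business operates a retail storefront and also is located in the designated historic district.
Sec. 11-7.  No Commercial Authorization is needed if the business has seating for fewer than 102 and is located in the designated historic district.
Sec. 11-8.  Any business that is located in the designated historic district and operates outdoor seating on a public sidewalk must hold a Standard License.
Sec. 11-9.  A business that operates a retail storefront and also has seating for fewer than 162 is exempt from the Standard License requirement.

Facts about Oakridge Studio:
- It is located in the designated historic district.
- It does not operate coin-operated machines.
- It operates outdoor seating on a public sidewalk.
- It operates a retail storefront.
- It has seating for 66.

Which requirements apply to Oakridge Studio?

High-Occupancy Authorization, Retail Sales License, Trade Permit

Sec. 11-1. operates a retail storefront; does not operate coin-operated machines → General Business Permit not required.
Sec. 11-2. does not operate coin-operated machines; is located in the designated historic district → Municipal Registration not required.
Sec. 11-3. operates a retail storefront → Trade Permit required.
Sec. 11-4. operates outdoor seating on a public sidewalk → Commercial Authorization required.
Sec. 11-5. seating 66 ≥ 22; is located in the designated historic district → High-Occupancy Authorization required.
Sec. 11-6. operates a retail storefront; is located in the designated historic district → Retail Sales License required.
Sec. 11-7. seating 66 < 102; is located in the designated historic district → exempt from Commercial Authorization.
Sec. 11-8. is located in the designated historic district; operates outdoor seating on a public sidewalk → Standard License required.
Sec. 11-9. operates a retail storefront; seating 66 < 162 → exempt from Standard License.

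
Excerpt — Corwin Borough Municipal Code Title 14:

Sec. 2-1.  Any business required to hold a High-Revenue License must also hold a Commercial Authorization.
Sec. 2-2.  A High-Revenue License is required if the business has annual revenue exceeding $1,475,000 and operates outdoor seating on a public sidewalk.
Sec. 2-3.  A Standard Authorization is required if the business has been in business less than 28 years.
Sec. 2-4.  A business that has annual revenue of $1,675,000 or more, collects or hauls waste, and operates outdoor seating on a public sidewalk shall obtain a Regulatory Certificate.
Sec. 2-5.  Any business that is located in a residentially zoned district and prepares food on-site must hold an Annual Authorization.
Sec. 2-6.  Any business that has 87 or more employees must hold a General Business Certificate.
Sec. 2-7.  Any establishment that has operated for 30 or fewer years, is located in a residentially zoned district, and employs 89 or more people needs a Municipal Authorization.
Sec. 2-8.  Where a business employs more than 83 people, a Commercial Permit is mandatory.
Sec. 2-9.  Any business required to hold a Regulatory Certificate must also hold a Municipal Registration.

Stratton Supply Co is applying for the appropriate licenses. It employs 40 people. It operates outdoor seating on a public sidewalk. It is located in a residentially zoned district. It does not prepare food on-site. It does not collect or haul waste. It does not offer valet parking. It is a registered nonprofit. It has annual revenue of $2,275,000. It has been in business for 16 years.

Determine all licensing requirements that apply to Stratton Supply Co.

Commercial Authorization, High-Revenue License, Standard Authorization

Sec. 2-1. High-Revenue License is required → Commercial Authorization also required.
Sec. 2-2. revenue $2,275,000 > $1,475,000; operates outdoor seating on a public sidewalk → High-Revenue License required.
Sec. 2-3. years in business 16 < 28 → Standard Authorization required.
Sec. 2-4. revenue $2,275,000 ≥ $1,675,000; does not collect or haul waste; operates outdoor seating on a public sidewalk → Regulatory Certificate not required.
Sec. 2-5. is located in a residentially zoned district; does not prepare food on-site → Annual Authorization not required.
Sec. 2-6. employees 40 < 87 → General Business Certificate not required.
Sec. 2-7. years in business 16 ≤ 30; is located in a residentially zoned district; employees 40 < 89 → Municipal Authorization not required.
Sec. 2-8. employees 40 ≤ 83 → Commercial Permit not required.
Sec. 2-9. Regulatory Certificate is not required → no effect.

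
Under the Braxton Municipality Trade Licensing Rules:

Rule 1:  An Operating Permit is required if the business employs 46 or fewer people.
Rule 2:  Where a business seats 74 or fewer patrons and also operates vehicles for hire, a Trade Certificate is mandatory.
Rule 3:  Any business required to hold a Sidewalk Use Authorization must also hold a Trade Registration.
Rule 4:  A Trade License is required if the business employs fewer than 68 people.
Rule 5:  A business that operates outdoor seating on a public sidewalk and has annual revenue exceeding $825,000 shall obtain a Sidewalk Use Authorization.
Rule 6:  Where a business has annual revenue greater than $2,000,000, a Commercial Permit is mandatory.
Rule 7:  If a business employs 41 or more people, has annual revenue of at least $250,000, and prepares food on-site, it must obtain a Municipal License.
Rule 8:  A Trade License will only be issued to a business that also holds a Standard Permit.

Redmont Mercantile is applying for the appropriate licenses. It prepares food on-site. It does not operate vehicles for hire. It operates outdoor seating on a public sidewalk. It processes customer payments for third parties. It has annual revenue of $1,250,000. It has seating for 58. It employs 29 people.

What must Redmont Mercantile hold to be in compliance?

Rule 1: employees 29 ≤ 46 → Operating Permit required.
Rule 2: seating 58 ≤ 74; does not operate vehicles for hire → Trade Certificate not required.
Rule 3: Sidewalk Use Authorization is required → Trade Registration also required.
Rule 4: employees 29 < 68 → Trade License required.
Rule 5: operates outdoor seating on a public sidewalk; revenue $1,250,000 > $825,000 → Sidewalk Use Authorization required.
Rule 6: revenue $1,250,000 ≤ $2,000,000 → Commercial Permit not required.
Rule 7: employees 29 < 41; revenue $1,250,000 ≥ $250,000; prepares food on-site → Municipal License not required.
Rule 8: Trade License is required → Standard Permit also required.

Operating Permit, Sidewalk Use Authorization, Standard Permit, Trade License, Trade Registration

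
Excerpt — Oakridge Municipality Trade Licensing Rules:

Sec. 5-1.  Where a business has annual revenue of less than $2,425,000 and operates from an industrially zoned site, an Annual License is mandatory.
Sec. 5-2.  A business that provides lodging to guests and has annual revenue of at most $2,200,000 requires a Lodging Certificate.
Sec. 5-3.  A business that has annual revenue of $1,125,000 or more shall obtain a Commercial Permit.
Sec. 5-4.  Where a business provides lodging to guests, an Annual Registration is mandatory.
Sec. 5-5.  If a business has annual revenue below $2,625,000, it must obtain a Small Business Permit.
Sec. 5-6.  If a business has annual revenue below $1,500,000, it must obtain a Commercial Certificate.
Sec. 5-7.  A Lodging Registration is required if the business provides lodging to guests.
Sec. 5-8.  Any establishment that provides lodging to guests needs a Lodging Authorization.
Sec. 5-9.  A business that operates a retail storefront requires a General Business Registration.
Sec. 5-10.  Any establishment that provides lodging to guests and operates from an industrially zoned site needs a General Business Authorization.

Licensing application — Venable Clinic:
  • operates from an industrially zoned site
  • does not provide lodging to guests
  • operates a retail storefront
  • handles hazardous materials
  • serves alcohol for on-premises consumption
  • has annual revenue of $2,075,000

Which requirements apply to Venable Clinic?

Annual License, Commercial Permit, General Business Registration, Small Business Permit

Sec. 5-1. revenue $2,075,000 < $2,425,000; operates from an industrially zoned site → Annual License required.
Sec. 5-2. does not provide lodging to guests; revenue $2,075,000 ≤ $2,200,000 → Lodging Certificate not required.
Sec. 5-3. revenue $2,075,000 ≥ $1,125,000 → Commercial Permit required.
Sec. 5-4. does not provide lodging to guests → Annual Registration not required.
Sec. 5-5. revenue $2,075,000 < $2,625,000 → Small Business Permit required.
Sec. 5-6. revenue $2,075,000 ≥ $1,500,000 → Commercial Certificate not required.
Sec. 5-7. does not provide lodging to guests → Lodging Registration not required.
Sec. 5-8. does not provide lodging to guests → Lodging Authorization not required.
Sec. 5-9. operates a retail storefront → General Business Registration required.
Sec. 5-10. does not provide lodging to guests; operates from an industrially zoned site → General Business Authorization not required.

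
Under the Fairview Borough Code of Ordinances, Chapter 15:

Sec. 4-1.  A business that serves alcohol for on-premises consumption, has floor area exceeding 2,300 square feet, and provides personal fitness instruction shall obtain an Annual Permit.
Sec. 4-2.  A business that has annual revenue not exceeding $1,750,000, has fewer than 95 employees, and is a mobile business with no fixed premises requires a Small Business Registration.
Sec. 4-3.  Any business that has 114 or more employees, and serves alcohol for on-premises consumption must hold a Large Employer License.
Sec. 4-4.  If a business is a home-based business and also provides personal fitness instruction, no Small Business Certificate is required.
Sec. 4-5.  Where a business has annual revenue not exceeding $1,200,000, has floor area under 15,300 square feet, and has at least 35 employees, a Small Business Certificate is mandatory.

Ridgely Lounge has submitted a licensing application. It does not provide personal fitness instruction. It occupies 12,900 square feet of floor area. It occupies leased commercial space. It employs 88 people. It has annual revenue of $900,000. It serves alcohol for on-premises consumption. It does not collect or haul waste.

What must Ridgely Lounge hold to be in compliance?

Sec. 4-1. serves alcohol for on-premises consumption; floor area 12,900 square feet > 2,300 square feet; does not provide personal fitness instruction → Annual Permit not required.
Sec. 4-2. revenue $900,000 ≤ $1,750,000; employees 88 < 95; occupies leased commercial space (not: is a mobile business with no fixed premises) → Small Business Registration not required.
Sec. 4-3. employees 88 < 114; serves alcohol for on-premises consumption → Large Employer License not required.
Sec. 4-4. occupies leased commercial space (not: is a home-based business); does not provide personal fitness instruction → Small Business Certificate exemption does not apply.
Sec. 4-5. revenue $900,000 ≤ $1,200,000; floor area 12,900 square feet < 15,300 square feet; employees 88 ≥ 35 → Small Business Certificate required.

Small Business Certificate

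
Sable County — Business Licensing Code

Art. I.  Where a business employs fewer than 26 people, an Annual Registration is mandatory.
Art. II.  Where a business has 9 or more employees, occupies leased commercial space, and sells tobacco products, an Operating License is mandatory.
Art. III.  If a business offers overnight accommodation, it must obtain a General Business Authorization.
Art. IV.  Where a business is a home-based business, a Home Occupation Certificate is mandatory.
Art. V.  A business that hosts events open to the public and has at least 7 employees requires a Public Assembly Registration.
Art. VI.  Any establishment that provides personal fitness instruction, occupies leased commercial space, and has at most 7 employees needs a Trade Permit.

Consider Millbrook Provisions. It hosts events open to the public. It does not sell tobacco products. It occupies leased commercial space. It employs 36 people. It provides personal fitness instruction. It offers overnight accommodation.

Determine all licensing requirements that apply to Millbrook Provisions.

General Business Authorization, Public Assembly Registration

Art. I. employees 36 ≥ 26 → Annual Registration not required.
Art. II. employees 36 ≥ 9; occupies leased commercial space; does not sell tobacco products → Operating License not required.
Art. III. offers overnight accommodation → General Business Authorization required.
Art. IV. occupies leased commercial space (not: is a home-based business) → Home Occupation Certificate not required.
Art. V. hosts events open to the public; employees 36 ≥ 7 → Public Assembly Registration required.
Art. VI. provides personal fitness instruction; occupies leased commercial space; employees 36 > 7 → Trade Permit not required.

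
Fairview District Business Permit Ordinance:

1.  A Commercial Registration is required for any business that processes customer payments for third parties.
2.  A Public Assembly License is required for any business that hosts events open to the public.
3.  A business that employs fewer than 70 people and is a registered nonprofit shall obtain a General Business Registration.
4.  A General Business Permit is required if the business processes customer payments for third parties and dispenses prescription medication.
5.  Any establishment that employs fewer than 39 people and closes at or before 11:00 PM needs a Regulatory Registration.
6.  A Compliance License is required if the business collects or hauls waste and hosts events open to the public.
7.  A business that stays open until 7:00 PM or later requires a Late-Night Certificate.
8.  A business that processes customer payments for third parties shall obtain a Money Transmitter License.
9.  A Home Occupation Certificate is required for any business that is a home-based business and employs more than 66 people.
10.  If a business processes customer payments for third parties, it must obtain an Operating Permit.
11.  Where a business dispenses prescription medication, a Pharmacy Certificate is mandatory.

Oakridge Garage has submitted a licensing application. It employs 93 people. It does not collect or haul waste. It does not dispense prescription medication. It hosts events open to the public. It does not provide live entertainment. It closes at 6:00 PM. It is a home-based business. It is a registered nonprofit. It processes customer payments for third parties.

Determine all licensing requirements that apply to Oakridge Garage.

Commercial Registration, Home Occupation Certificate, Money Transmitter License, Operating Permit, Public Assembly License

1. processes customer payments for third parties → Commercial Registration required.
2. hosts events open to the public → Public Assembly License required.
3. employees 93 ≥ 70; is a registered nonprofit → General Business Registration not required.
4. processes customer payments for third parties; does not dispense prescription medication → General Business Permit not required.
5. employees 93 ≥ 39; closes 6:00 PM, at/before 11:00 PM → Regulatory Registration not required.
6. does not collect or haul waste; hosts events open to the public → Compliance License not required.
7. closes 6:00 PM, at/before 7:00 PM → Late-Night Certificate not required.
8. processes customer payments for third parties → Money Transmitter License required.
9. is a home-based business; employees 93 > 66 → Home Occupation Certificate required.
10. processes customer payments for third parties → Operating Permit required.
11. does not dispense prescription medication → Pharmacy Certificate not required.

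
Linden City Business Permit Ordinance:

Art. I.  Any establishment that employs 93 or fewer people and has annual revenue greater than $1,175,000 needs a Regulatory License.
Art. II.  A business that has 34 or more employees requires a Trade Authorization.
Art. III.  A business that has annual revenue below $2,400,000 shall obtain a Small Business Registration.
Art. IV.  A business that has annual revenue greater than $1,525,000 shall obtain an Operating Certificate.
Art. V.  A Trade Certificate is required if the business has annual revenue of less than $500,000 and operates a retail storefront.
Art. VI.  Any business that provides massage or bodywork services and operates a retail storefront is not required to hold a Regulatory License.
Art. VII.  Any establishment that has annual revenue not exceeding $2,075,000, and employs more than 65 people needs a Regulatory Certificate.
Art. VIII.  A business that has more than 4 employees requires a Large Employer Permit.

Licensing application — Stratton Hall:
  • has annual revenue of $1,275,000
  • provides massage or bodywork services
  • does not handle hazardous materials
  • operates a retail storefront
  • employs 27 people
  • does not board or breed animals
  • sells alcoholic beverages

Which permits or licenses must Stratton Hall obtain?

Large Employer Permit, Small Business Registration

Art. I. employees 27 ≤ 93; revenue $1,275,000 > $1,175,000 → Regulatory License required.
Art. II. employees 27 < 34 → Trade Authorization not required.
Art. III. revenue $1,275,000 < $2,400,000 → Small Business Registration required.
Art. IV. revenue $1,275,000 ≤ $1,525,000 → Operating Certificate not required.
Art. V. revenue $1,275,000 ≥ $500,000; operates a retail storefront → Trade Certificate not required.
Art. VI. provides massage or bodywork services; operates a retail storefront → exempt from Regulatory License.
Art. VII. revenue $1,275,000 ≤ $2,075,000; employees 27 ≤ 65 → Regulatory Certificate not required.
Art. VIII. employees 27 > 4 → Large Employer Permit required.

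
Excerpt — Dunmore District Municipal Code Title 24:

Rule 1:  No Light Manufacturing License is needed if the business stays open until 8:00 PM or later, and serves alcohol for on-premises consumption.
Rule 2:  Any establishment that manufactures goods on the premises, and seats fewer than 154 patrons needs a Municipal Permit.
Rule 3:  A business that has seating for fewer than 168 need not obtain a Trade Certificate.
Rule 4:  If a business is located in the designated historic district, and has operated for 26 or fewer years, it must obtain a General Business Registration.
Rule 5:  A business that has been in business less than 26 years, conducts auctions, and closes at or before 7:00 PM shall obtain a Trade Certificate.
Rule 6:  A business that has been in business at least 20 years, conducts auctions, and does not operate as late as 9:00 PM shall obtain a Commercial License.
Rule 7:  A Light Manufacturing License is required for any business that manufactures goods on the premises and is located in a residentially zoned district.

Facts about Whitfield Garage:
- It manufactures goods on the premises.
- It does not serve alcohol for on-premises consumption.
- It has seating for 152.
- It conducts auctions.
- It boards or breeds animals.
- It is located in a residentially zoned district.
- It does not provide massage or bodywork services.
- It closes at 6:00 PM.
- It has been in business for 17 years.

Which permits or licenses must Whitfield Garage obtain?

Light Manufacturing License, Municipal Permit

Rule 1: closes 6:00 PM, at/before 8:00 PM; does not serve alcohol for on-premises consumption → Light Manufacturing License exemption does not apply.
Rule 2: manufactures goods on the premises; seating 152 < 154 → Municipal Permit required.
Rule 3: seating 152 < 168 → exempt from Trade Certificate.
Rule 4: is located in a residentially zoned district (not: is located in the designated historic district); years in business 17 ≤ 26 → General Business Registration not required.
Rule 5: years in business 17 < 26; conducts auctions; closes 6:00 PM, at/before 7:00 PM → Trade Certificate required.
Rule 6: years in business 17 < 20; conducts auctions; closes 6:00 PM, at/before 9:00 PM → Commercial License not required.
Rule 7: manufactures goods on the premises; is located in a residentially zoned district → Light Manufacturing License required.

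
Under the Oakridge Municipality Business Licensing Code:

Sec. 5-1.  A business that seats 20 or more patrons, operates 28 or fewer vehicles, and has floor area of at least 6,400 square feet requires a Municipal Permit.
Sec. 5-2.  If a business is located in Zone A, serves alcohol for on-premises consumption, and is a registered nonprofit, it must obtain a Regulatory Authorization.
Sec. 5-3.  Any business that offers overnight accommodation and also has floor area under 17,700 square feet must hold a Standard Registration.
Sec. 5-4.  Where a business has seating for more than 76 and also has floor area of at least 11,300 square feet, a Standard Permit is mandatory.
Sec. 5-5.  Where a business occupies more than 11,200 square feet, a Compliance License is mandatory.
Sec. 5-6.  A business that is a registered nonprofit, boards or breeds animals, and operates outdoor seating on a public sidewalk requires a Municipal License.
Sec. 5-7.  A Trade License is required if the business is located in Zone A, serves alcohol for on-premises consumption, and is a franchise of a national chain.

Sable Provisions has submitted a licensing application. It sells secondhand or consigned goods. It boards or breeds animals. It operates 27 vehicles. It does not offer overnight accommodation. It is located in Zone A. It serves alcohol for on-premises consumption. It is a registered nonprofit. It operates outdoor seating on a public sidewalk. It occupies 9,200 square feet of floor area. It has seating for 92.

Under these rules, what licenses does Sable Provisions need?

Sec. 5-1. seating 92 ≥ 20; vehicles 27 ≤ 28; floor area 9,200 square feet ≥ 6,400 square feet → Municipal Permit required.
Sec. 5-2. is located in Zone A; serves alcohol for on-premises consumption; is a registered nonprofit → Regulatory Authorization required.
Sec. 5-3. does not offer overnight accommodation; floor area 9,200 square feet < 17,700 square feet → Standard Registration not required.
Sec. 5-4. seating 92 > 76; floor area 9,200 square feet < 11,300 square feet → Standard Permit not required.
Sec. 5-5. floor area 9,200 square feet ≤ 11,200 square feet → Compliance License not required.
Sec. 5-6. is a registered nonprofit; boards or breeds animals; operates outdoor seating on a public sidewalk → Municipal License required.
Sec. 5-7. is located in Zone A; serves alcohol for on-premises consumption; is a registered nonprofit (not: is a franchise of a national chain) → Trade License not required.

Municipal License, Municipal Permit, Regulatory Authorization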